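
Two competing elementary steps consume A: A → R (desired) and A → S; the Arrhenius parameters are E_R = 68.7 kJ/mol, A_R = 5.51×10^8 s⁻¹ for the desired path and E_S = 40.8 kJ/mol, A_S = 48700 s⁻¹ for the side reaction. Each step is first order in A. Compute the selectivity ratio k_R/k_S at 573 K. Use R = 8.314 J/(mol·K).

With equal orders, S_{R/S} = k_R/k_S = (A_R/A_S)·exp[(E_S−E_R)/(RT)].
(E_S−E_R)/(RT) = (40.8−68.7)×10³/(8.314×573) = -27900/4764 = -5.857.
k_R/k_S = (5.51×10^8/48700)·exp(-5.857) = 11314 × 0.002861 = 32.4.
Since E_R > E_S, raising the temperature improves selectivity toward R.

32.4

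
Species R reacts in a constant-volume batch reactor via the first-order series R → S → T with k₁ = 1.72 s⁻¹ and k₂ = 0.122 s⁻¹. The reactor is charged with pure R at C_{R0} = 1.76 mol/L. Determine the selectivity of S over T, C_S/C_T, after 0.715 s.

Solving the coupled first-order balances gives C_S(t) = [k₁/(k₂−k₁)]·C_{R0}·(e^(−k₁t) − e^(−k₂t)).
e^(−k₁t) = e^(−1.72×0.715) = e^(−1.230) = 0.2924; e^(−k₂t) = e^(−0.08723) = 0.9165.
C_S = 1.72×1.76/(0.122−1.72) × (0.2924−0.9165) = (-1.894)×(-0.6241) = 1.182 mol/L.
C_R = C_{R0}e^(−k₁t) = 0.5145 mol/L, so C_T = C_{R0}−C_R−C_S = 0.06316 mol/L; C_S/C_T = 18.7.

18.7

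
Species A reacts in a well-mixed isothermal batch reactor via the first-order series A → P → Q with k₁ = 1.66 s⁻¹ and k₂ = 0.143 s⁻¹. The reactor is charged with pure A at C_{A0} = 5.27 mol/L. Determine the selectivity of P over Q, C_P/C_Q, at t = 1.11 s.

Solving the coupled first-order balances gives C_P(t) = [k₁/(k₂−k₁)]·C_{A0}·(e^(−k₁t) − e^(−k₂t)).
e^(−k₁t) = e^(−1.66×1.11) = e^(−1.843) = 0.1584; e^(−k₂t) = e^(−0.1587) = 0.8532.
C_P = 1.66×5.27/(0.143−1.66) × (0.1584−0.8532) = (-5.767)×(-0.6948) = 4.007 mol/L.
C_A = C_{A0}e^(−k₁t) = 0.8348 mol/L, so C_Q = C_{A0}−C_A−C_P = 0.4283 mol/L; C_P/C_Q = 9.35.

9.35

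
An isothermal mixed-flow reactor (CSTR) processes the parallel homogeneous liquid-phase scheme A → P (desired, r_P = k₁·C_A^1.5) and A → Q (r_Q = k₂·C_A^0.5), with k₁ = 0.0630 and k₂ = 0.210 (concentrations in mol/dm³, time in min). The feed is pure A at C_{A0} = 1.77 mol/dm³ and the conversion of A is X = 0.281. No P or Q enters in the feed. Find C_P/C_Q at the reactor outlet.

Exit C_A = C_{A0}(1−X) = 1.77×0.719 = 1.273 mol/dm³.
A CSTR operates uniformly at the exit composition, giving r_P = 0.09045 and r_Q = 0.2369 (each k·C_A^n at C_A = 1.273).
Overall selectivity = C_P/C_Q = r_Pτ/(r_Qτ) = r_P/r_Q = 0.382.

0.382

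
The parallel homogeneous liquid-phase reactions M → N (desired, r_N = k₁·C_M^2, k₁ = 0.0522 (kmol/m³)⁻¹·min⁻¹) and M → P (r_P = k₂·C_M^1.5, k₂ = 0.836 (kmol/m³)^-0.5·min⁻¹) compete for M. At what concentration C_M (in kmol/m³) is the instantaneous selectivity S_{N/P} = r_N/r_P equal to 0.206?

S_{N/P} = (k₁/k₂)·C_M^0.5 ⇒ C_M = (S·k₂/k₁)^(2).
= (0.206×0.836/0.0522)^(2) = (3.299)^(2) = 10.9 kmol/m³.

10.9 kmol/m³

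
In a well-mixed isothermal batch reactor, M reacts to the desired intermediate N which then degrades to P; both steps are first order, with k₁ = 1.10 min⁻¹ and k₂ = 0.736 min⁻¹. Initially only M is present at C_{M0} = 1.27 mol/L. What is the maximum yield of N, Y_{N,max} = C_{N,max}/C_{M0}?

0.444

For a first-order series the maximum intermediate yield is C_{N,max}/C_{M0} = (k₁/k₂)^[k₂/(k₂−k₁)].
= (1.10/0.736)^(0.736/(0.736−1.10)) = (1.495)^(-2.022) = 0.4437.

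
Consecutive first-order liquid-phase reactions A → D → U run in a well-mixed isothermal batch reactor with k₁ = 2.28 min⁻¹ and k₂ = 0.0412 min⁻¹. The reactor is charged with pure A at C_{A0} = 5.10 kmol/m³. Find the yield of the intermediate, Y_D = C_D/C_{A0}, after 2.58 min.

0.913

The intermediate concentration in a first-order A→B→C sequence is C_D = k₁C_{A0}(e^(−k₁t) − e^(−k₂t))/(k₂−k₁).
e^(−k₁t) = e^(−2.28×2.58) = e^(−5.882) = 0.002788; e^(−k₂t) = e^(−0.1063) = 0.8992.
C_D = 2.28×5.10/(0.0412−2.28) × (0.002788−0.8992) = (-5.194)×(-0.8964) = 4.656 kmol/m³.
Y_D = C_D/C_{A0} = 4.656/5.10 = 0.913.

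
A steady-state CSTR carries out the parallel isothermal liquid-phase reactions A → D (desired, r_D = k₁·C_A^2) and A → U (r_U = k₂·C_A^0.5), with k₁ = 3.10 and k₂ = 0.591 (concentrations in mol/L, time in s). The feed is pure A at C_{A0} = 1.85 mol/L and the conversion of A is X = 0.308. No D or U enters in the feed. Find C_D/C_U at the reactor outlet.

Exit C_A = C_{A0}(1−X) = 1.85×0.692 = 1.280 mol/L.
A CSTR operates uniformly at the exit composition, giving r_D = 5.081 and r_U = 0.6687 (each k·C_A^n at C_A = 1.280).
Overall selectivity = C_D/C_U = r_Dτ/(r_Uτ) = r_D/r_U = 7.60.

7.60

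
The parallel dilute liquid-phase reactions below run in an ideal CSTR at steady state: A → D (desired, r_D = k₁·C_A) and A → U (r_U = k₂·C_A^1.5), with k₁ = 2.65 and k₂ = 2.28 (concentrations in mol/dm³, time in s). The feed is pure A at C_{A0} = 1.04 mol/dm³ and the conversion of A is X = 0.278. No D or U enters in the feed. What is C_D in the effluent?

Exit C_A = C_{A0}(1−X) = 1.04×0.722 = 0.7509 mol/dm³.
In a CSTR the entire volume is at exit conditions, so r_D = 2.65×0.7509 = 1.990 and r_U = 2.28×0.7509^1.5 = 1.484.
Fraction of consumed A going to D: r_D/(r_D+r_U) = 0.5729.
C_D = 0.5729·C_{A0}·X = 0.5729×1.04×0.278 = 0.166 mol/dm³.

0.166 mol/dm³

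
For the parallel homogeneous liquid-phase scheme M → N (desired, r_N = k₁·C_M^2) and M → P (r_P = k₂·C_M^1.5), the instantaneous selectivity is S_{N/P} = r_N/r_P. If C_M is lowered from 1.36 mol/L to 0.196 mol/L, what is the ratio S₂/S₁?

S_{N/P} = (k₁/k₂)·C_M^0.5, so S₂/S₁ = (C_{M,2}/C_{M,1})^0.5.
= (0.196/1.36)^0.5 = (0.1441)^0.5 = 0.380.

0.380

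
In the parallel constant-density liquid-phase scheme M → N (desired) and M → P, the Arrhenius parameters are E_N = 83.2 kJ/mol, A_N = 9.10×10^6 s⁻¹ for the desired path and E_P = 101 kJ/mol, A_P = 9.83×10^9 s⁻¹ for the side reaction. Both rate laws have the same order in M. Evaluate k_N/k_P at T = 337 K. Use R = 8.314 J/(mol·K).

0.532

k_N/k_P = (A_N/A_P)·exp[−(E_N−E_P)/(RT)] = (A_N/A_P)·exp[(E_P−E_N)/(RT)].
(E_P−E_N)/(RT) = (101−83.2)×10³/(8.314×337) = 17800/2802 = 6.353.
k_N/k_P = (9.10×10^6/9.83×10^9)·exp(6.353) = 9.257×10^-4 × 574.2 = 0.532.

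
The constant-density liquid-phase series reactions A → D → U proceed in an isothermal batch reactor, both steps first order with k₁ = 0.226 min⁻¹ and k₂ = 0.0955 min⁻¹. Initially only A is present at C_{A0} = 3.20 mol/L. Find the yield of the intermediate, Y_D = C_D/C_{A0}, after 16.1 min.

0.327

The intermediate concentration in a first-order A→B→C sequence is C_D = k₁C_{A0}(e^(−k₁t) − e^(−k₂t))/(k₂−k₁).
e^(−k₁t) = e^(−0.226×16.1) = e^(−3.639) = 0.02629; e^(−k₂t) = e^(−1.538) = 0.2149.
C_D = 0.226×3.20/(0.0955−0.226) × (0.02629−0.2149) = (-5.542)×(-0.1886) = 1.045 mol/L.
Y_D = C_D/C_{A0} = 1.045/3.20 = 0.327.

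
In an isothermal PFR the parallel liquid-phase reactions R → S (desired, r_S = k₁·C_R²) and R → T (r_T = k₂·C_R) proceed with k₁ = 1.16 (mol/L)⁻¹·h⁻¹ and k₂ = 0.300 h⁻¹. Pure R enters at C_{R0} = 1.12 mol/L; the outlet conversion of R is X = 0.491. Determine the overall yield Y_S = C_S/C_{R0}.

C_R = C_{R0}(1−X) = 0.5701 mol/L.
Along a PFR/batch, dC_T/dC_R = −r_T/(r_S+r_T) = −k₂/(k₂+k₁·C_R).
Integrating from C_{R0} to C_R: C_T = (0.300/1.16)·ln[(0.300+1.16·1.12)/(0.300+1.16·0.570)] = 0.2586·ln(1.599/0.9613) = 0.1316 mol/L.
Then C_S = (C_{R0}−C_R) − C_T = 0.5499 − 0.1316 = 0.4183 mol/L.
Y_S = C_S/C_{R0} = 0.4183/1.12 = 0.373.

0.373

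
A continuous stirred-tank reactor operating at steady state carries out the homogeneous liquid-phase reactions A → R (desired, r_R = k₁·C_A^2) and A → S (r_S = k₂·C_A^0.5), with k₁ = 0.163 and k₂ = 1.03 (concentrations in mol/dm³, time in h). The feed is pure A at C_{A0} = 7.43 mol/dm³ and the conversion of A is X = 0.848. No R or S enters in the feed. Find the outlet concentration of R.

1.01 mol/dm³

Exit C_A = C_{A0}(1−X) = 7.43×0.152 = 1.129 mol/dm³.
Rates in a CSTR are evaluated at the outlet concentration: r_R = 0.163×1.129^2 = 0.2079, r_S = 1.03×1.129^0.5 = 1.095.
Fraction of consumed A going to R: r_R/(r_R+r_S) = 0.1596.
C_R = 0.1596·C_{A0}·X = 0.1596×7.43×0.848 = 1.01 mol/dm³.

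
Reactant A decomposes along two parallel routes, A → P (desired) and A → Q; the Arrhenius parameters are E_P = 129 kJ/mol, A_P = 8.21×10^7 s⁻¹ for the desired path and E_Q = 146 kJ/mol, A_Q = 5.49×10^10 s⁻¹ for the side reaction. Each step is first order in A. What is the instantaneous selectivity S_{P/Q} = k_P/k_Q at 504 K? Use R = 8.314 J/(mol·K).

0.0864

Since both paths have the same order in A, the concentration cancels and S_{P/Q} = k_P/k_Q = (A_P/A_Q)·exp[(E_Q−E_P)/(RT)].
(E_Q−E_P)/(RT) = (146−129)×10³/(8.314×504) = 17000/4190 = 4.057.
k_P/k_Q = (8.21×10^7/5.49×10^10)·exp(4.057) = 0.001495 × 57.80 = 0.0864.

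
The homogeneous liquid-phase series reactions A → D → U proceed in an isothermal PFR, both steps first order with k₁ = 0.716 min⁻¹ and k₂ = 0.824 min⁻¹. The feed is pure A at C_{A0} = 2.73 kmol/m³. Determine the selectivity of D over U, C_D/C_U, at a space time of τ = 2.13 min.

0.610

For first-order series with pure A initially, C_D(τ) = k₁C_{A0}/(k₂−k₁)·(e^(−k₁τ) − e^(−k₂τ)).
e^(−k₁τ) = e^(−0.716×2.13) = e^(−1.525) = 0.2176; e^(−k₂τ) = e^(−1.755) = 0.1729.
C_D = 0.716×2.73/(0.824−0.716) × (0.2176−0.1729) = 18.10×0.04472 = 0.8093 kmol/m³.
C_A = C_{A0}e^(−k₁τ) = 0.5941 kmol/m³, so C_U = C_{A0}−C_A−C_D = 1.327 kmol/m³; C_D/C_U = 0.610.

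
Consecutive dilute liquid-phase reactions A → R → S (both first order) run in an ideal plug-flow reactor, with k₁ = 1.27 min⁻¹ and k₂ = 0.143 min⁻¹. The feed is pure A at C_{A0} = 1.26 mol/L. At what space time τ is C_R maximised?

Setting dC_R/dτ = 0 gives τ_opt = ln(k₂/k₁)/(k₂−k₁).
= ln(0.143/1.27)/(0.143−1.27) = ln(0.1126)/-1.127 = -2.184/-1.127 = 1.94 min.

1.94 min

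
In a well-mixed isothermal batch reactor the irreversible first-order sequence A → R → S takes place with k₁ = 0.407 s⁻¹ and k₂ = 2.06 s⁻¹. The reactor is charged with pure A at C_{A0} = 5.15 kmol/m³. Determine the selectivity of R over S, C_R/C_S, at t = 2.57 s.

Solving the coupled first-order balances gives C_R(t) = [k₁/(k₂−k₁)]·C_{A0}·(e^(−k₁t) − e^(−k₂t)).
e^(−k₁t) = e^(−0.407×2.57) = e^(−1.046) = 0.3513; e^(−k₂t) = e^(−5.294) = 0.005021.
C_R = 0.407×5.15/(2.06−0.407) × (0.3513−0.005021) = 1.268×0.3463 = 0.4391 kmol/m³.
C_A = C_{A0}e^(−k₁t) = 1.809 kmol/m³, so C_S = C_{A0}−C_A−C_R = 2.901 kmol/m³; C_R/C_S = 0.151.

0.151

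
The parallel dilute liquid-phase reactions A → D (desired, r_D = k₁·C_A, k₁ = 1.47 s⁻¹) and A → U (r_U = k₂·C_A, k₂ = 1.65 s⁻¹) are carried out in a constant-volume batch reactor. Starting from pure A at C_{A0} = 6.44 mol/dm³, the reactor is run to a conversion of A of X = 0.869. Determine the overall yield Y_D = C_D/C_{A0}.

C_A = C_{A0}(1−X) = 0.8436 mol/dm³.
Both paths are first order in A, so the instantaneous fraction to D is constant: dC_D/d(−C_A) = k₁/(k₁+k₂) = 0.4712.
C_D = 0.4712·(C_{A0}−C_A) = 0.4712×5.596 = 2.64 mol/dm³.
Y_D = C_D/C_{A0} = 2.637/6.44 = 0.409.

0.409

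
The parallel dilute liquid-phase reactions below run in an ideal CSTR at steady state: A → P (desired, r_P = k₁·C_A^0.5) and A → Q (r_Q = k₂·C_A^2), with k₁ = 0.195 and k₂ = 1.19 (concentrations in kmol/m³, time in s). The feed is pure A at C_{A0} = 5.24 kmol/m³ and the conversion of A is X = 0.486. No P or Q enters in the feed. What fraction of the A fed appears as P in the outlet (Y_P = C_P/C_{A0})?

0.0174

Exit C_A = C_{A0}(1−X) = 5.24×0.514 = 2.693 kmol/m³.
In a CSTR the entire volume is at exit conditions, so r_P = 0.195×2.693^0.5 = 0.3200 and r_Q = 1.19×2.693^2 = 8.632.
Fraction of consumed A going to P: r_P/(r_P+r_Q) = 0.03575.
C_P = 0.03575·C_{A0}·X = 0.03575×5.24×0.486 = 0.0910 kmol/m³; Y_P = C_P/C_{A0} = 0.0174.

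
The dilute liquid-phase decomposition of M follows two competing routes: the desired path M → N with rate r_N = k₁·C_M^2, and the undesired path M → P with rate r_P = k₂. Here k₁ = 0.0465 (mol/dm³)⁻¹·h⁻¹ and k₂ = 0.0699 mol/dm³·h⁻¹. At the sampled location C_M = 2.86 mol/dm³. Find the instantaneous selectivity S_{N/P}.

S_{N/P} = r_N/r_P = (k₁·C_M^2)/(k₂) = (k₁/k₂)·C_M^2.
= (0.0465×2.860^2) / (0.0699) = 0.3804/0.06990 = 5.44.

5.44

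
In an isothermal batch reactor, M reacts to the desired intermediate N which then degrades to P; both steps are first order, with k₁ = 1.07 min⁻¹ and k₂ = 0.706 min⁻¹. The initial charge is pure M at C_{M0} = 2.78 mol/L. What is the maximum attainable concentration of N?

1.24 mol/L

At the optimum, C_{N,max}/C_{M0} = (k₁/k₂)^[k₂/(k₂−k₁)].
= (1.07/0.706)^(0.706/(0.706−1.07)) = (1.516)^(-1.940) = 0.4464.
C_{N,max} = 0.4464×2.78 = 1.24 mol/L.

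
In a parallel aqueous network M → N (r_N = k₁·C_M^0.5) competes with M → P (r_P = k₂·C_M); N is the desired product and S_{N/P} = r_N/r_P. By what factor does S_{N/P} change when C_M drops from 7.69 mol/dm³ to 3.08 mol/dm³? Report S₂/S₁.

S_{N/P} = (k₁/k₂)·C_M^-0.5, so S₂/S₁ = (C_{M,2}/C_{M,1})^-0.5.
= (3.08/7.69)^(-0.5) = (0.4005)^(-0.5) = 1.58.

1.58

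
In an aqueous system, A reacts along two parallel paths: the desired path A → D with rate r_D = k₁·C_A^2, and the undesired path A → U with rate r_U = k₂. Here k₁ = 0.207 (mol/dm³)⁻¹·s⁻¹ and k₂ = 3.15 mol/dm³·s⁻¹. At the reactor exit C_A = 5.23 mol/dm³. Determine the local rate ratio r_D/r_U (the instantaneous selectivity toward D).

1.80

S_{D/U} = r_D/r_U = (k₁·C_A^2)/(k₂) = (k₁/k₂)·C_A^2.
= (0.207×5.230^2) / (3.15) = 5.662/3.150 = 1.80.
Since the desired path is higher order in A, keeping C_A high (PFR or concentrated feed) favours D.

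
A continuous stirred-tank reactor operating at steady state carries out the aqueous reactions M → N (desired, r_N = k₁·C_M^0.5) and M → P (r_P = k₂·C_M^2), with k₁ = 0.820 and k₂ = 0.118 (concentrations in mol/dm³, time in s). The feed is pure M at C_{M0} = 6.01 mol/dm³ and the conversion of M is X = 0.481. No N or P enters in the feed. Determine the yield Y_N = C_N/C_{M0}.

Exit C_M = C_{M0}(1−X) = 6.01×0.519 = 3.119 mol/dm³.
A CSTR operates uniformly at the exit composition, giving r_N = 1.448 and r_P = 1.148 (each k·C_M^n at C_M = 3.119).
Fraction of consumed M going to N: r_N/(r_N+r_P) = 0.5578.
C_N = 0.5578·C_{M0}·X = 0.5578×6.01×0.481 = 1.61 mol/dm³; Y_N = C_N/C_{M0} = 0.268.

0.268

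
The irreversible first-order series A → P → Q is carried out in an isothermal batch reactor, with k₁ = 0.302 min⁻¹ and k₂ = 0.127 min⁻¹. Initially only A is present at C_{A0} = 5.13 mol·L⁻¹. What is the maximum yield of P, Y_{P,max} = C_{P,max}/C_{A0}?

For a first-order series the maximum intermediate yield is C_{P,max}/C_{A0} = (k₁/k₂)^[k₂/(k₂−k₁)].
= (0.302/0.127)^(0.127/(0.127−0.302)) = (2.378)^(-0.7257) = 0.5333.

0.533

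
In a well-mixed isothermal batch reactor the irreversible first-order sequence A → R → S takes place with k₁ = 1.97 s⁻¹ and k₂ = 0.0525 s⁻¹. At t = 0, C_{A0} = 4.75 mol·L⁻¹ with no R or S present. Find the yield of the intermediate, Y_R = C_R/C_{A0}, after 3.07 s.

0.872

The intermediate concentration in a first-order A→B→C sequence is C_R = k₁C_{A0}(e^(−k₁t) − e^(−k₂t))/(k₂−k₁).
e^(−k₁t) = e^(−1.97×3.07) = e^(−6.048) = 0.002363; e^(−k₂t) = e^(−0.1612) = 0.8511.
C_R = 1.97×4.75/(0.0525−1.97) × (0.002363−0.8511) = (-4.880)×(-0.8488) = 4.142 mol·L⁻¹.
Y_R = C_R/C_{A0} = 4.142/4.75 = 0.872.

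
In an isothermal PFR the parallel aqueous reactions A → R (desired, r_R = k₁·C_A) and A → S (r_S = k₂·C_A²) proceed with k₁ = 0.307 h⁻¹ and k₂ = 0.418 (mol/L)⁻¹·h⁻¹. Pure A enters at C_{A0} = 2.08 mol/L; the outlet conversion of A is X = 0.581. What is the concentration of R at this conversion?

C_A = C_{A0}(1−X) = 0.8715 mol/L.
Along a PFR/batch, dC_R/dC_A = −r_R/(r_R+r_S) = −k₁/(k₁+k₂·C_A).
Integrating from C_{A0} to C_A: C_R = (0.307/0.418)·ln[(0.307+0.418·2.08)/(0.307+0.418·0.872)] = 0.7344·ln(1.176/0.6713) = 0.4121 mol/L.

0.412 mol/L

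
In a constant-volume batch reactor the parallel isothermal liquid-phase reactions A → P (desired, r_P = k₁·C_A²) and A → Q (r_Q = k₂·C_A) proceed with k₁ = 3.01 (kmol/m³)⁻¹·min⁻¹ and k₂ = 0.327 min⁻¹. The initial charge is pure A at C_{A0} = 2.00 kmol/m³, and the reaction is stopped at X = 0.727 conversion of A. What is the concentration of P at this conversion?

1.33 kmol/m³

C_A = C_{A0}(1−X) = 0.5460 kmol/m³.
Along a PFR/batch, dC_Q/dC_A = −r_Q/(r_P+r_Q) = −k₂/(k₂+k₁·C_A).
Integrating from C_{A0} to C_A: C_Q = (0.327/3.01)·ln[(0.327+3.01·2.00)/(0.327+3.01·0.546)] = 0.1086·ln(6.347/1.970) = 0.1271 kmol/m³.
Then C_P = (C_{A0}−C_A) − C_Q = 1.454 − 0.1271 = 1.327 kmol/m³.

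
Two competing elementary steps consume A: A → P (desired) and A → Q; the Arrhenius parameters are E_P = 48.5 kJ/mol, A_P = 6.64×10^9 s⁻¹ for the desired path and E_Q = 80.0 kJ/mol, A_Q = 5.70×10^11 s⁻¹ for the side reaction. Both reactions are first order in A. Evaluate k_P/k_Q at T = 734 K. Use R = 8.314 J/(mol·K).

With equal orders, S_{P/Q} = k_P/k_Q = (A_P/A_Q)·exp[(E_Q−E_P)/(RT)].
(E_Q−E_P)/(RT) = (80.0−48.5)×10³/(8.314×734) = 31500/6102 = 5.162.
k_P/k_Q = (6.64×10^9/5.70×10^11)·exp(5.162) = 0.01165 × 174.5 = 2.03.

2.03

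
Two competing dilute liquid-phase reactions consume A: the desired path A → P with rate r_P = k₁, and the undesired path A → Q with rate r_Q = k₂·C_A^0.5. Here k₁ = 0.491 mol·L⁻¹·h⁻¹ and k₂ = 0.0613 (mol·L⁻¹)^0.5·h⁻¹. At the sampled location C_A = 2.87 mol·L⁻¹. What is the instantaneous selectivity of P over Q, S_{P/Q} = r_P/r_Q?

4.73

S_{P/Q} = r_P/r_Q = (k₁)/(k₂·C_A^0.5) = (k₁/k₂)·C_A^-0.5.
= (0.491) / (0.0613×2.870^0.5) = 0.4910/0.1038 = 4.73.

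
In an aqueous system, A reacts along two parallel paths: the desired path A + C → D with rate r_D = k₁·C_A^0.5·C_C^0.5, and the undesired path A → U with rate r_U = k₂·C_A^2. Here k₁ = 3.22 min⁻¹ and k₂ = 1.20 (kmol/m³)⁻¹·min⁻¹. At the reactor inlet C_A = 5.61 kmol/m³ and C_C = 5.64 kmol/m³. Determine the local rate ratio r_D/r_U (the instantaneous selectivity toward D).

S_{D/U} = r_D/r_U = (k₁·C_A^0.5·C_C^0.5)/(k₂·C_A^2) = (k₁/k₂)·C_A^-1.5·C_C^0.5.
= (3.22×5.610^0.5×5.640^0.5) / (1.20×5.610^2) = 18.11/37.77 = 0.480.

0.480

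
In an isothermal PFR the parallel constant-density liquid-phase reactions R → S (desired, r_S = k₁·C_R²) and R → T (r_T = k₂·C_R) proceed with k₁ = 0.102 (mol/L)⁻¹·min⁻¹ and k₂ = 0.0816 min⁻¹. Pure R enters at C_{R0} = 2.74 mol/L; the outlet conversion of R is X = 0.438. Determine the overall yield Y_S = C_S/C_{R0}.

0.317

C_R = C_{R0}(1−X) = 1.540 mol/L.
Along a PFR/batch, dC_T/dC_R = −r_T/(r_S+r_T) = −k₂/(k₂+k₁·C_R).
Integrating from C_{R0} to C_R: C_T = (0.0816/0.102)·ln[(0.0816+0.102·2.74)/(0.0816+0.102·1.54)] = 0.8000·ln(0.3611/0.2387) = 0.3312 mol/L.
Then C_S = (C_{R0}−C_R) − C_T = 1.200 − 0.3312 = 0.8689 mol/L.
Y_S = C_S/C_{R0} = 0.8689/2.74 = 0.317.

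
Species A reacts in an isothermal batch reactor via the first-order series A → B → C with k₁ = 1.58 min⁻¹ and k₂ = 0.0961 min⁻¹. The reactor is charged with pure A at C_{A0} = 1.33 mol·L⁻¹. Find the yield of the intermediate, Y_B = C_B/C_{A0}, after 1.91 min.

Solving the coupled first-order balances gives C_B(t) = [k₁/(k₂−k₁)]·C_{A0}·(e^(−k₁t) − e^(−k₂t)).
e^(−k₁t) = e^(−1.58×1.91) = e^(−3.018) = 0.04891; e^(−k₂t) = e^(−0.1836) = 0.8323.
C_B = 1.58×1.33/(0.0961−1.58) × (0.04891−0.8323) = (-1.416)×(-0.7834) = 1.109 mol·L⁻¹.
Y_B = C_B/C_{A0} = 1.109/1.33 = 0.834.

0.834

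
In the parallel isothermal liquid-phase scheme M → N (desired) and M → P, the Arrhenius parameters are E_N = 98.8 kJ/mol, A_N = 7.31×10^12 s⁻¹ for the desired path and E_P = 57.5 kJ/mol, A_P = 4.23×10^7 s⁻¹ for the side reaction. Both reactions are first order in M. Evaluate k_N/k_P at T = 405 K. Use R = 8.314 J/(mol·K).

0.814

k_N/k_P = (A_N/A_P)·exp[−(E_N−E_P)/(RT)] = (A_N/A_P)·exp[(E_P−E_N)/(RT)].
(E_P−E_N)/(RT) = (57.5−98.8)×10³/(8.314×405) = -41300/3367 = -12.27.
k_N/k_P = (7.31×10^12/4.23×10^7)·exp(-12.27) = 1.728×10^5 × 4.712×10^-6 = 0.814.
Since E_N > E_P, raising the temperature improves selectivity toward N.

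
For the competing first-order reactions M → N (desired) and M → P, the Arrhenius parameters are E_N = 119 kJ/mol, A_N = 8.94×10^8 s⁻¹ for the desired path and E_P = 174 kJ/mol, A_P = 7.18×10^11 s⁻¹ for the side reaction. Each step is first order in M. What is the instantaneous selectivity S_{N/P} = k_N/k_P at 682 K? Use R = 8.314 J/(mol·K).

20.3

Since both paths have the same order in M, the concentration cancels and S_{N/P} = k_N/k_P = (A_N/A_P)·exp[(E_P−E_N)/(RT)].
(E_P−E_N)/(RT) = (174−119)×10³/(8.314×682) = 55000/5670 = 9.700.
k_N/k_P = (8.94×10^8/7.18×10^11)·exp(9.700) = 0.001245 × 16316 = 20.3.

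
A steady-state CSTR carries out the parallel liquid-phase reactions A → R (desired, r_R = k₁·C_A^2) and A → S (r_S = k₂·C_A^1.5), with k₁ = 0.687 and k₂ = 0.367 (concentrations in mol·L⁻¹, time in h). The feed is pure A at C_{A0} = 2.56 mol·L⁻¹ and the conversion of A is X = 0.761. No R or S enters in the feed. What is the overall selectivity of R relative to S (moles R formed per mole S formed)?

Exit C_A = C_{A0}(1−X) = 2.56×0.239 = 0.6118 mol·L⁻¹.
In a CSTR the entire volume is at exit conditions, so r_R = 0.687×0.6118^2 = 0.2572 and r_S = 0.367×0.6118^1.5 = 0.1756.
Overall selectivity = C_R/C_S = r_Rτ/(r_Sτ) = r_R/r_S = 1.46.

1.46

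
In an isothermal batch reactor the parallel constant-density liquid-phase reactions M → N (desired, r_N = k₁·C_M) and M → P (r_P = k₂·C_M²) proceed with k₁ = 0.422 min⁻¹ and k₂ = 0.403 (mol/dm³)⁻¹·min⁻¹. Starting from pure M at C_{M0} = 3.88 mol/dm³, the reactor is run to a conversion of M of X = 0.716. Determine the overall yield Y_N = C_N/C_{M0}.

0.224

C_M = C_{M0}(1−X) = 1.102 mol/dm³.
Along a PFR/batch, dC_N/dC_M = −r_N/(r_N+r_P) = −k₁/(k₁+k₂·C_M).
Integrating from C_{M0} to C_M: C_N = (0.422/0.403)·ln[(0.422+0.403·3.88)/(0.422+0.403·1.10)] = 1.047·ln(1.986/0.8661) = 0.8688 mol/dm³.
Y_N = C_N/C_{M0} = 0.8688/3.88 = 0.224.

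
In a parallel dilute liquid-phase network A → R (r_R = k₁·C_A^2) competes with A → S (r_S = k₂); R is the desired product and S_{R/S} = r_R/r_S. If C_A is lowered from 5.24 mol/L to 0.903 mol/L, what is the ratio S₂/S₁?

0.0297

S_{R/S} = (k₁/k₂)·C_A^2, so S₂/S₁ = (C_{A,2}/C_{A,1})^2.
= (0.903/5.24)^2 = (0.1723)^2 = 0.0297.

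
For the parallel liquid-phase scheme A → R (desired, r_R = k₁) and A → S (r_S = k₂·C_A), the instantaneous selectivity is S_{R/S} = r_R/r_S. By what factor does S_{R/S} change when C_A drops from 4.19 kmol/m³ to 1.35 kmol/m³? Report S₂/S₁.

S_{R/S} = (k₁/k₂)·C_A⁻¹, so S₂/S₁ = (C_{A,2}/C_{A,1})⁻¹.
= 4.19/1.35 = 3.10.

3.10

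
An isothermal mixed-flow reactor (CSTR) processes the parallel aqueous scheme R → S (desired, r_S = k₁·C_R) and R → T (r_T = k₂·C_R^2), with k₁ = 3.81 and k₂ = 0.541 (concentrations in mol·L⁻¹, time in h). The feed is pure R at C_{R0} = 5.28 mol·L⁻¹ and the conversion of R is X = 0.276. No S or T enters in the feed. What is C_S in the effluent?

0.945 mol·L⁻¹

Exit C_R = C_{R0}(1−X) = 5.28×0.724 = 3.823 mol·L⁻¹.
A CSTR operates uniformly at the exit composition, giving r_S = 14.56 and r_T = 7.906 (each k·C_R^n at C_R = 3.823).
Fraction of consumed R going to S: r_S/(r_S+r_T) = 0.6482.
C_S = 0.6482·C_{R0}·X = 0.6482×5.28×0.276 = 0.945 mol·L⁻¹.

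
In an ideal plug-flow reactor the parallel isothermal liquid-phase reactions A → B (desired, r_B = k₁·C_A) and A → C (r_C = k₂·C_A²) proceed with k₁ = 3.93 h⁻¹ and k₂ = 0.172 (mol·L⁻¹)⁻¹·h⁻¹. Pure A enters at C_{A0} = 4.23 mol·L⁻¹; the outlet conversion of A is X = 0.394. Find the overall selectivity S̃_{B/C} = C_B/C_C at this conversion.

6.74

C_A = C_{A0}(1−X) = 2.563 mol·L⁻¹.
Along a PFR/batch, dC_B/dC_A = −r_B/(r_B+r_C) = −k₁/(k₁+k₂·C_A).
Integrating from C_{A0} to C_A: C_B = (3.93/0.172)·ln[(3.93+0.172·4.23)/(3.93+0.172·2.56)] = 22.85·ln(4.658/4.371) = 1.451 mol·L⁻¹.
C_C = (C_{A0}−C_A)−C_B = 0.2152 mol·L⁻¹; S̃_{B/C} = 1.451/0.2152 = 6.74.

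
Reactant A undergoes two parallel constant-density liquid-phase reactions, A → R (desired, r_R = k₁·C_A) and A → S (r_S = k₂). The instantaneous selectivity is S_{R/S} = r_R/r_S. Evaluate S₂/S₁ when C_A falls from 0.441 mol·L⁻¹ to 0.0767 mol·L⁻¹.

S_{R/S} = (k₁/k₂)·C_A, so S₂/S₁ = (C_{A,2}/C_{A,1}).
= 0.0767/0.441 = 0.174.
Selectivity toward R falls as C_A falls — high-concentration operation is favoured.

0.174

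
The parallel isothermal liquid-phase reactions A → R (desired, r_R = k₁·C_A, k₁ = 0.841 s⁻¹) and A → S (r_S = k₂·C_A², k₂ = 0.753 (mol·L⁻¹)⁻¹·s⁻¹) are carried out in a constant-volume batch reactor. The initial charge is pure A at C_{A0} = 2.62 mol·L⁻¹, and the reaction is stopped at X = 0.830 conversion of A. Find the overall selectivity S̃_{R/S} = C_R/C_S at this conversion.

0.811

C_A = C_{A0}(1−X) = 0.4454 mol·L⁻¹.
Along a PFR/batch, dC_R/dC_A = −r_R/(r_R+r_S) = −k₁/(k₁+k₂·C_A).
Integrating from C_{A0} to C_A: C_R = (0.841/0.753)·ln[(0.841+0.753·2.62)/(0.841+0.753·0.445)] = 1.117·ln(2.814/1.176) = 0.9740 mol·L⁻¹.
C_S = (C_{A0}−C_A)−C_R = 1.201 mol·L⁻¹; S̃_{R/S} = 0.9740/1.201 = 0.811.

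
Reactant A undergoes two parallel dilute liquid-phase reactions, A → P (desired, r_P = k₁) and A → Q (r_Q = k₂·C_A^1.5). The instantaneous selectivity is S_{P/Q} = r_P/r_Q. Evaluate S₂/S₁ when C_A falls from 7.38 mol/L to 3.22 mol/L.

3.47

S_{P/Q} = (k₁/k₂)·C_A^-1.5, so S₂/S₁ = (C_{A,2}/C_{A,1})^-1.5.
= (3.22/7.38)^(-1.5) = (0.4363)^(-1.5) = 3.47.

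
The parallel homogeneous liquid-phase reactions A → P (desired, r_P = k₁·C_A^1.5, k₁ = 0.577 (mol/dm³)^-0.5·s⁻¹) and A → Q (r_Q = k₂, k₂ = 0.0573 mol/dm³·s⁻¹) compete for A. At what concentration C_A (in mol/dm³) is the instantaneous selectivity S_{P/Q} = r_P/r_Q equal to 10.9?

1.05 mol/dm³

S_{P/Q} = (k₁/k₂)·C_A^1.5 ⇒ C_A = (S·k₂/k₁)^(1/1.5).
= (10.9×0.0573/0.577)^(0.6667) = (1.082)^(0.6667) = 1.05 mol/dm³.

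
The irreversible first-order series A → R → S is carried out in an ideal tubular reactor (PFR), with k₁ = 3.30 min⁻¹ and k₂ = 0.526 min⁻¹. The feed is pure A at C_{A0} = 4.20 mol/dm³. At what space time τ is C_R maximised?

0.662 min

The intermediate peaks when r₁ = r₂, i.e. k₁e^(−k₁τ) = k₂e^(−k₂τ), giving τ_opt = ln(k₂/k₁)/(k₂−k₁).
= ln(0.526/3.30)/(0.526−3.30) = ln(0.1594)/-2.774 = -1.836/-2.774 = 0.662 min.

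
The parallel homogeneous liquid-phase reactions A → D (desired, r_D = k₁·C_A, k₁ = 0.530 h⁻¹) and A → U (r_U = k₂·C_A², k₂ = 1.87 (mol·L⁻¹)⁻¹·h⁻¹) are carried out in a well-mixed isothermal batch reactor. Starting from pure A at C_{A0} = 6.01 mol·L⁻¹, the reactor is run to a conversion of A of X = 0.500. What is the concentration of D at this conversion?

0.184 mol·L⁻¹

C_A = C_{A0}(1−X) = 3.005 mol·L⁻¹.
Along a PFR/batch, dC_D/dC_A = −r_D/(r_D+r_U) = −k₁/(k₁+k₂·C_A).
Integrating from C_{A0} to C_A: C_D = (0.530/1.87)·ln[(0.530+1.87·6.01)/(0.530+1.87·3.00)] = 0.2834·ln(11.77/6.149) = 0.1840 mol·L⁻¹.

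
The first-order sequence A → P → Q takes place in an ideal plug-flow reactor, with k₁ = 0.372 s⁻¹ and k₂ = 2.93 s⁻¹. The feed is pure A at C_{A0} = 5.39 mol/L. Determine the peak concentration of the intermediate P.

For a first-order series the maximum intermediate yield is C_{P,max}/C_{A0} = (k₁/k₂)^[k₂/(k₂−k₁)].
= (0.372/2.93)^(2.93/(2.93−0.372)) = (0.1270)^(1.145) = 0.09404.
C_{P,max} = 0.09404×5.39 = 0.507 mol/L.

0.507 mol/L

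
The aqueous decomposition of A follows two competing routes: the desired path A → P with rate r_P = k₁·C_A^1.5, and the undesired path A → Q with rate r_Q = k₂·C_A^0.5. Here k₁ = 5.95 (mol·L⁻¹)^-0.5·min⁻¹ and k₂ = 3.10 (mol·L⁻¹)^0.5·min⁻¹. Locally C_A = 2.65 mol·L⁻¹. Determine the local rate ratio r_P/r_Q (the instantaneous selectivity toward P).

S_{P/Q} = r_P/r_Q = (k₁·C_A^1.5)/(k₂·C_A^0.5) = (k₁/k₂)·C_A.
= (5.95×2.650^1.5) / (3.10×2.650^0.5) = 25.67/5.046 = 5.09.
Since the desired path is higher order in A, keeping C_A high (PFR or concentrated feed) favours P.

5.09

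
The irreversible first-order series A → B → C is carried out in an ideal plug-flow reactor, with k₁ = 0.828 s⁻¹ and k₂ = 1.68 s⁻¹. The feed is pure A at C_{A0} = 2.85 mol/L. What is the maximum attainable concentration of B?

0.706 mol/L

Evaluating C_B at τ_opt = ln(k₂/k₁)/(k₂−k₁) gives C_{B,max}/C_{A0} = (k₁/k₂)^[k₂/(k₂−k₁)].
= (0.828/1.68)^(1.68/(1.68−0.828)) = (0.4929)^(1.972) = 0.2478.
C_{B,max} = 0.2478×2.85 = 0.706 mol/L.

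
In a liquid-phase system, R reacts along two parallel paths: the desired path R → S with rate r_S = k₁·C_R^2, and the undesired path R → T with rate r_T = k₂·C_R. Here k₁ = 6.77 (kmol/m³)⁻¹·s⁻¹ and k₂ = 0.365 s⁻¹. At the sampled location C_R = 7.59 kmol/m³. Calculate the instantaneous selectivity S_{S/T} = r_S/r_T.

S_{S/T} = r_S/r_T = (k₁·C_R^2)/(k₂·C_R) = (k₁/k₂)·C_R.
= (6.77×7.590^2) / (0.365×7.590) = 390.0/2.770 = 141.

141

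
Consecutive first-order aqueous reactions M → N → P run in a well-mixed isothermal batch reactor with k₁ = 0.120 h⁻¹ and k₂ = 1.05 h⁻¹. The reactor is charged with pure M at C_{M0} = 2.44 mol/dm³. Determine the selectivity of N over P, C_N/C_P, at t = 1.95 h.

For first-order series with pure M initially, C_N(t) = k₁C_{M0}/(k₂−k₁)·(e^(−k₁t) − e^(−k₂t)).
e^(−k₁t) = e^(−0.120×1.95) = e^(−0.2340) = 0.7914; e^(−k₂t) = e^(−2.047) = 0.1291.
C_N = 0.120×2.44/(1.05−0.120) × (0.7914−0.1291) = 0.3148×0.6623 = 0.2085 mol/dm³.
C_M = C_{M0}e^(−k₁t) = 1.931 mol/dm³, so C_P = C_{M0}−C_M−C_N = 0.3006 mol/dm³; C_N/C_P = 0.694.

0.694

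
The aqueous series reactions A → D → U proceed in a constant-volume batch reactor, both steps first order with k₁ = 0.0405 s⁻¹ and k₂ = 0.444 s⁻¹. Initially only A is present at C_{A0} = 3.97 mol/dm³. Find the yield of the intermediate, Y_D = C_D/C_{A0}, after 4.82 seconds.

For first-order series with pure A initially, C_D(t) = k₁C_{A0}/(k₂−k₁)·(e^(−k₁t) − e^(−k₂t)).
e^(−k₁t) = e^(−0.0405×4.82) = e^(−0.1952) = 0.8227; e^(−k₂t) = e^(−2.140) = 0.1176.
C_D = 0.0405×3.97/(0.444−0.0405) × (0.8227−0.1176) = 0.3985×0.7050 = 0.2809 mol/dm³.
Y_D = C_D/C_{A0} = 0.2809/3.97 = 0.0708.

0.0708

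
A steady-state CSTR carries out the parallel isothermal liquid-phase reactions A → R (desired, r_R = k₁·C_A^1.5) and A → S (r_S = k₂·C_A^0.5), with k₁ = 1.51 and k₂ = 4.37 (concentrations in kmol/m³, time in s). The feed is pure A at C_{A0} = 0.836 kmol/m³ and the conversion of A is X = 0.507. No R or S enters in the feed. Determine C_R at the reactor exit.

Exit C_A = C_{A0}(1−X) = 0.836×0.493 = 0.4121 kmol/m³.
Rates in a CSTR are evaluated at the outlet concentration: r_R = 1.51×0.4121^1.5 = 0.3995, r_S = 4.37×0.4121^0.5 = 2.805.
Fraction of consumed A going to R: r_R/(r_R+r_S) = 0.1247.
C_R = 0.1247·C_{A0}·X = 0.1247×0.836×0.507 = 0.0528 kmol/m³.

0.0528 kmol/m³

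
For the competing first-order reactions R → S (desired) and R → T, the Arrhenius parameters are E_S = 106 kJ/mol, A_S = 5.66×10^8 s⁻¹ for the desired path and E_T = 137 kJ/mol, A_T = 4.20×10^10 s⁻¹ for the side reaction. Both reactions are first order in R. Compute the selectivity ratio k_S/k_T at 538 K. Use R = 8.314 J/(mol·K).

With equal orders, S_{S/T} = k_S/k_T = (A_S/A_T)·exp[(E_T−E_S)/(RT)].
(E_T−E_S)/(RT) = (137−106)×10³/(8.314×538) = 31000/4473 = 6.931.
k_S/k_T = (5.66×10^8/4.20×10^10)·exp(6.931) = 0.01348 × 1023 = 13.8.

13.8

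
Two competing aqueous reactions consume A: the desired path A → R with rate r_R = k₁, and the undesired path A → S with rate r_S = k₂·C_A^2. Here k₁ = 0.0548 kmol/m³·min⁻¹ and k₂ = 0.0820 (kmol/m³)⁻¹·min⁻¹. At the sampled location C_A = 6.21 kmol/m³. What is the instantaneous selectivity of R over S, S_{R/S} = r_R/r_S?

0.0173

S_{R/S} = r_R/r_S = (k₁)/(k₂·C_A^2) = (k₁/k₂)·C_A^-2.
= (0.0548) / (0.0820×6.210^2) = 0.05480/3.162 = 0.0173.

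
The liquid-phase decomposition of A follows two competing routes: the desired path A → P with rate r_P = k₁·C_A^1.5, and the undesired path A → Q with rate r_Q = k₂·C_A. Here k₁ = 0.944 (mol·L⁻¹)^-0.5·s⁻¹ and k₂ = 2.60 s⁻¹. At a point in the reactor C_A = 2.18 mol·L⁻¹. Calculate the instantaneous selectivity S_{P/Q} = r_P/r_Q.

0.536

S_{P/Q} = r_P/r_Q = (k₁·C_A^1.5)/(k₂·C_A) = (k₁/k₂)·C_A^0.5.
= (0.944×2.180^1.5) / (2.60×2.180) = 3.038/5.668 = 0.536.
Since the desired path is higher order in A, keeping C_A high (PFR or concentrated feed) favours P.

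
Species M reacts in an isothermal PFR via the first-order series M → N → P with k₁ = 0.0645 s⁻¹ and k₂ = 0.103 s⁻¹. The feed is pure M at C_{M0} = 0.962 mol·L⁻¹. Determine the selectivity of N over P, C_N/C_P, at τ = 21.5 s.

For first-order series with pure M initially, C_N(τ) = k₁C_{M0}/(k₂−k₁)·(e^(−k₁τ) − e^(−k₂τ)).
e^(−k₁τ) = e^(−0.0645×21.5) = e^(−1.387) = 0.2499; e^(−k₂τ) = e^(−2.214) = 0.1092.
C_N = 0.0645×0.962/(0.103−0.0645) × (0.2499−0.1092) = 1.612×0.1407 = 0.2267 mol·L⁻¹.
C_M = C_{M0}e^(−k₁τ) = 0.2404 mol·L⁻¹, so C_P = C_{M0}−C_M−C_N = 0.4949 mol·L⁻¹; C_N/C_P = 0.458.

0.458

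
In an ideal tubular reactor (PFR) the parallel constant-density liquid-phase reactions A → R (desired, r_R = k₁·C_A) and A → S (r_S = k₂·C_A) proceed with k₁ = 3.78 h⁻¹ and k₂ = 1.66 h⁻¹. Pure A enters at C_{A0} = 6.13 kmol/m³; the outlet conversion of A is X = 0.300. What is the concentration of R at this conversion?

C_A = C_{A0}(1−X) = 4.291 kmol/m³.
Both paths are first order in A, so the instantaneous fraction to R is constant: dC_R/d(−C_A) = k₁/(k₁+k₂) = 0.6949.
C_R = 0.6949·(C_{A0}−C_A) = 0.6949×1.839 = 1.28 kmol/m³.

1.28 kmol/m³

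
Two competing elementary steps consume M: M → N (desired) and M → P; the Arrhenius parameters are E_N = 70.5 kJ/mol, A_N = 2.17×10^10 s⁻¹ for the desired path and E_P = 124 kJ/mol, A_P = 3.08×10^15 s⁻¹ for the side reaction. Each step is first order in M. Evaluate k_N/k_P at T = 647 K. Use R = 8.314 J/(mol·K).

k_N/k_P = (A_N/A_P)·exp[−(E_N−E_P)/(RT)] = (A_N/A_P)·exp[(E_P−E_N)/(RT)].
(E_P−E_N)/(RT) = (124−70.5)×10³/(8.314×647) = 53500/5379 = 9.946.
k_N/k_P = (2.17×10^10/3.08×10^15)·exp(9.946) = 7.045×10^-6 × 20864 = 0.147.

0.147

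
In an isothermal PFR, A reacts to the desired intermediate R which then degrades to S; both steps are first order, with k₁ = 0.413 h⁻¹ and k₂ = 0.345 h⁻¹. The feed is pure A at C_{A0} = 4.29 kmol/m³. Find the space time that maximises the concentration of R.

For first-order series the maximum of C_R occurs at τ_opt = ln(k₂/k₁)/(k₂−k₁).
= ln(0.345/0.413)/(0.345−0.413) = ln(0.8354)/-0.06800 = -0.1799/-0.06800 = 2.65 h.

2.65 h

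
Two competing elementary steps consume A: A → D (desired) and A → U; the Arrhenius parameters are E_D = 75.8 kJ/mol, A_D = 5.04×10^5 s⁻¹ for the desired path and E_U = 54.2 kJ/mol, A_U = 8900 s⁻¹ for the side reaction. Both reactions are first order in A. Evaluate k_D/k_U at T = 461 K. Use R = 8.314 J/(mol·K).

0.202

k_D/k_U = (A_D/A_U)·exp[−(E_D−E_U)/(RT)] = (A_D/A_U)·exp[(E_U−E_D)/(RT)].
(E_U−E_D)/(RT) = (54.2−75.8)×10³/(8.314×461) = -21600/3833 = -5.636.
k_D/k_U = (5.04×10^5/8900)·exp(-5.636) = 56.63 × 0.003568 = 0.202.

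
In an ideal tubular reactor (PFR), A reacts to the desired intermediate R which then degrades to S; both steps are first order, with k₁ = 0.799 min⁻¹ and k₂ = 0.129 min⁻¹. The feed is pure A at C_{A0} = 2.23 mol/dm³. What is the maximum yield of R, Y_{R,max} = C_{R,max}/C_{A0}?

0.704

For a first-order series the maximum intermediate yield is C_{R,max}/C_{A0} = (k₁/k₂)^[k₂/(k₂−k₁)].
= (0.799/0.129)^(0.129/(0.129−0.799)) = (6.194)^(-0.1925) = 0.7039.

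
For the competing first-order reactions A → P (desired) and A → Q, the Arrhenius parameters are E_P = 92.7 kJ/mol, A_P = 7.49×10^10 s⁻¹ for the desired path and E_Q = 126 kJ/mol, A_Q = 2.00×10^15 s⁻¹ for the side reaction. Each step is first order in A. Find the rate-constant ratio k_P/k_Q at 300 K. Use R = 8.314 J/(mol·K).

23.5

With equal orders, S_{P/Q} = k_P/k_Q = (A_P/A_Q)·exp[(E_Q−E_P)/(RT)].
(E_Q−E_P)/(RT) = (126−92.7)×10³/(8.314×300) = 33300/2494 = 13.35.
k_P/k_Q = (7.49×10^10/2.00×10^15)·exp(13.35) = 3.745×10^-5 × 6.284×10^5 = 23.5.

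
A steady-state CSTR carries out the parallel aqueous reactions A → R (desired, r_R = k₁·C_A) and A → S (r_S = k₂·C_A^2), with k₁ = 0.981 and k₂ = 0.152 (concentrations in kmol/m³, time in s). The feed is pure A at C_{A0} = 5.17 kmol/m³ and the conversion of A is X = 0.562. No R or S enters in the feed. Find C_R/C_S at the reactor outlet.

2.85

Exit C_A = C_{A0}(1−X) = 5.17×0.438 = 2.264 kmol/m³.
Rates in a CSTR are evaluated at the outlet concentration: r_R = 0.981×2.264 = 2.221, r_S = 0.152×2.264^2 = 0.7794.
Overall selectivity = C_R/C_S = r_Rτ/(r_Sτ) = r_R/r_S = 2.85.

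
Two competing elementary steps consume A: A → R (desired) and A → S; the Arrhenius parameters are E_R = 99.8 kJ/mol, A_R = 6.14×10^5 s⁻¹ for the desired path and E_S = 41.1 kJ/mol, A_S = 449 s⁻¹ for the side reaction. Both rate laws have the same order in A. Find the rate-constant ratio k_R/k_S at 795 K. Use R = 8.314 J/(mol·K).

Since both paths have the same order in A, the concentration cancels and S_{R/S} = k_R/k_S = (A_R/A_S)·exp[(E_S−E_R)/(RT)].
(E_S−E_R)/(RT) = (41.1−99.8)×10³/(8.314×795) = -58700/6610 = -8.881.
k_R/k_S = (6.14×10^5/449)·exp(-8.881) = 1367 × 1.390×10^-4 = 0.190.

0.190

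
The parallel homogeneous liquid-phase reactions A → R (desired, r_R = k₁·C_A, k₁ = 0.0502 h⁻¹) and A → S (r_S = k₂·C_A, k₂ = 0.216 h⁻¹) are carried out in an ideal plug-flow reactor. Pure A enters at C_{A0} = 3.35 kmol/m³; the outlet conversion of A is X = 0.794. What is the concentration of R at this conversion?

0.502 kmol/m³

C_A = C_{A0}(1−X) = 0.6901 kmol/m³.
Both paths are first order in A, so the instantaneous fraction to R is constant: dC_R/d(−C_A) = k₁/(k₁+k₂) = 0.1886.
C_R = 0.1886·(C_{A0}−C_A) = 0.1886×2.660 = 0.502 kmol/m³.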